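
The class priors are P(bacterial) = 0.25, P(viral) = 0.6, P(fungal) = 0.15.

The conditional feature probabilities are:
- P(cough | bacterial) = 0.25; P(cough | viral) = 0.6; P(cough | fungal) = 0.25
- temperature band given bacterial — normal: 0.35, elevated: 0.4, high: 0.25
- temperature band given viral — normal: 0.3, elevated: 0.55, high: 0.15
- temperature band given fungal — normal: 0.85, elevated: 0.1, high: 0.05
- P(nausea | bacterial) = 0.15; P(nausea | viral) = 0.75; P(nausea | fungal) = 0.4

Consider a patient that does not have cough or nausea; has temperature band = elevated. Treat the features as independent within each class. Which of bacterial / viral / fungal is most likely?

bacterial

bacterial: 0.25 × (1−0.25) × 0.4 × (1−0.15) = 0.06375
viral: 0.6 × (1−0.6) × 0.55 × (1−0.75) = 0.033
fungal: 0.15 × (1−0.25) × 0.1 × (1−0.4) = 0.00675
Highest score → bacterial.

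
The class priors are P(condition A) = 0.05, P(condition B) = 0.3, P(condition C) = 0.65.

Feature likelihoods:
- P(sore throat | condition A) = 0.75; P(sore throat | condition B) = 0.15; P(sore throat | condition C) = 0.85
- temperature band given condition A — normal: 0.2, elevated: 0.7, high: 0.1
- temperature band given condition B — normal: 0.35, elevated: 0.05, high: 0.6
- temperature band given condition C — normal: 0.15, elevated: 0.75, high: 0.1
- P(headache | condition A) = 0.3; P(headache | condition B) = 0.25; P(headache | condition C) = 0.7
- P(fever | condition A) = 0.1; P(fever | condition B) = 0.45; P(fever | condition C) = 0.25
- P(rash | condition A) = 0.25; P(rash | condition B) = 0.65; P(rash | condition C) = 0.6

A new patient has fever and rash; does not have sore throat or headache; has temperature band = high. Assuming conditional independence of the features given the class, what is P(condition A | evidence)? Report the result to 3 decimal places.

0.001

condition A: 0.05 × (1−0.75) × 0.1 × (1−0.3) × 0.1 × 0.25 = 0.000021875
condition B: 0.3 × (1−0.15) × 0.6 × (1−0.25) × 0.45 × 0.65 = 0.033564375
condition C: 0.65 × (1−0.85) × 0.1 × (1−0.7) × 0.25 × 0.6 = 0.00043875
P(condition A | x) = 0.000021875 / 0.034025 ≈ 0.001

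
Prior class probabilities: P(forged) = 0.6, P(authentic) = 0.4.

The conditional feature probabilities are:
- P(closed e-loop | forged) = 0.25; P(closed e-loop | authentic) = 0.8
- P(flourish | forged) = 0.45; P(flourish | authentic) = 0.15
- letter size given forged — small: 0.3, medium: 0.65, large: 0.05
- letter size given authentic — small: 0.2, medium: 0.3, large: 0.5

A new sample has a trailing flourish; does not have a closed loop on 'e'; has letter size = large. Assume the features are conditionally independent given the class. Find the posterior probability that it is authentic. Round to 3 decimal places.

0.372

forged: 0.6 × (1−0.25) × 0.45 × 0.05 = 0.010125
authentic: 0.4 × (1−0.8) × 0.15 × 0.5 = 0.006
P(authentic | x) = 0.006 / 0.016125 ≈ 0.372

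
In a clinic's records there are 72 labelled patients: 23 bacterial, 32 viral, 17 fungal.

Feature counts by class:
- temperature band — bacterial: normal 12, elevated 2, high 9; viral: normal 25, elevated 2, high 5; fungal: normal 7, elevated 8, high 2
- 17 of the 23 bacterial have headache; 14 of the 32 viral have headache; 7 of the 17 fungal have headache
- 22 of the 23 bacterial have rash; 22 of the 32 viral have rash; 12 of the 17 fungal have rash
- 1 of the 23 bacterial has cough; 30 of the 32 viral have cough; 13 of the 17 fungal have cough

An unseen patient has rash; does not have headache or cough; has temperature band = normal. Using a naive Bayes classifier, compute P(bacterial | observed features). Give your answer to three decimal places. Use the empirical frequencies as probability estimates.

bacterial: (23/72) × (12/23) × (6/23) × (22/23) × (22/23) ≈ 0.0397797
viral: (32/72) × (25/32) × (18/32) × (22/32) × (2/32) = 0.008392333984375
fungal: (17/72) × (7/17) × (10/17) × (12/17) × (4/17) ≈ 0.00949861
P(bacterial | x) = 0.0397797 / 0.057670643984375 ≈ 0.690

0.690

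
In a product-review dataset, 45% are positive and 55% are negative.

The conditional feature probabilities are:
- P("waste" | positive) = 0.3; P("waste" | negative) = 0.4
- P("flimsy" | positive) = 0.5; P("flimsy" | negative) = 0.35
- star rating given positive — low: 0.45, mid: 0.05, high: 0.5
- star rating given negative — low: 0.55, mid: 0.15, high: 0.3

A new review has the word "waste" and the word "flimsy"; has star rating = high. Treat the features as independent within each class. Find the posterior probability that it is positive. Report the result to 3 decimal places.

0.594

positive: 0.45 × 0.3 × 0.5 × 0.5 = 0.03375
negative: 0.55 × 0.4 × 0.35 × 0.3 = 0.0231
P(positive | x) = 0.03375 / 0.05685 ≈ 0.594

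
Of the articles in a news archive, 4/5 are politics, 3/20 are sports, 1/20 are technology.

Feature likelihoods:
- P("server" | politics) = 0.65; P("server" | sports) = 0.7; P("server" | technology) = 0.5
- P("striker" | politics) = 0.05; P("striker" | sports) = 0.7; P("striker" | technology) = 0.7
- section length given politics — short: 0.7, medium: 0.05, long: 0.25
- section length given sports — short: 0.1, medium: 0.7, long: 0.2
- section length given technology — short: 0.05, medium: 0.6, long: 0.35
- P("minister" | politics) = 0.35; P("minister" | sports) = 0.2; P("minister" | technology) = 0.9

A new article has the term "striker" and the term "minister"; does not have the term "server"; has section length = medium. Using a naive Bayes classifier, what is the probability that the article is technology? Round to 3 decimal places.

0.670

politics: 0.8 × (1−0.65) × 0.05 × 0.05 × 0.35 = 0.000245
sports: 0.15 × (1−0.7) × 0.7 × 0.7 × 0.2 = 0.00441
technology: 0.05 × (1−0.5) × 0.7 × 0.6 × 0.9 = 0.00945
P(technology | x) = 0.00945 / 0.014105 ≈ 0.670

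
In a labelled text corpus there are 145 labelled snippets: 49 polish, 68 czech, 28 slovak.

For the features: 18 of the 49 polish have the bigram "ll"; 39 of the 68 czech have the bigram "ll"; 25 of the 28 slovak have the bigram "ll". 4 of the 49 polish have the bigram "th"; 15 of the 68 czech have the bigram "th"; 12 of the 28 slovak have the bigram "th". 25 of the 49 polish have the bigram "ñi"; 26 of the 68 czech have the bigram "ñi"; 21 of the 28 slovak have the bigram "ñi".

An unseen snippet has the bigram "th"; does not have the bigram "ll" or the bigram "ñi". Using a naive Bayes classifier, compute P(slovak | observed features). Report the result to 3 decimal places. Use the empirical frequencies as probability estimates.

0.058

polish: (49/145) × (31/49) × (4/49) × (24/49) ≈ 0.00854816
czech: (68/145) × (29/68) × (15/68) × (42/68) ≈ 0.0272491
slovak: (28/145) × (3/28) × (12/28) × (7/28) ≈ 0.00221675
P(slovak | x) = 0.00221675 / 0.03801401 ≈ 0.058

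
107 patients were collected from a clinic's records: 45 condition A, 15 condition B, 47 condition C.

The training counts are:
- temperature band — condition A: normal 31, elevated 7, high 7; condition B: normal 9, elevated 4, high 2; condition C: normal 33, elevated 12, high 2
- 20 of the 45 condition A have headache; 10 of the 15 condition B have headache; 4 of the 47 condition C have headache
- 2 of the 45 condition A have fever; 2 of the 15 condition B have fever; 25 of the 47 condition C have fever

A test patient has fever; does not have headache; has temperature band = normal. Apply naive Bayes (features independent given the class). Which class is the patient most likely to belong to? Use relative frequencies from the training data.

condition A: (45/107) × (31/45) × (25/45) × (2/45) ≈ 0.00715357
condition B: (15/107) × (9/15) × (5/15) × (2/15) ≈ 0.00373832
condition C: (47/107) × (33/47) × (43/47) × (25/47) ≈ 0.150087
Highest score → condition C.

condition C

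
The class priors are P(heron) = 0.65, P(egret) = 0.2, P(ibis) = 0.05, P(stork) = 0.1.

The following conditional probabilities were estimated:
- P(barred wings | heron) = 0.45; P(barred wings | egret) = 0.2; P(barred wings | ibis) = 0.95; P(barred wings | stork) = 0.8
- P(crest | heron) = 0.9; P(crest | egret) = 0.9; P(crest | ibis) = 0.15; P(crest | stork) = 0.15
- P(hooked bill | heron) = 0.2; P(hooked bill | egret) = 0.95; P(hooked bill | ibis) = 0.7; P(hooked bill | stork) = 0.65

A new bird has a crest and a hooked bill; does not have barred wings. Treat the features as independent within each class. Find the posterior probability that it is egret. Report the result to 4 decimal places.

0.6727

heron: 0.65 × (1−0.45) × 0.9 × 0.2 = 0.06435
egret: 0.2 × (1−0.2) × 0.9 × 0.95 = 0.1368
ibis: 0.05 × (1−0.95) × 0.15 × 0.7 = 0.0002625
stork: 0.1 × (1−0.8) × 0.15 × 0.65 = 0.00195
P(egret | x) = 0.1368 / 0.2033625 ≈ 0.6727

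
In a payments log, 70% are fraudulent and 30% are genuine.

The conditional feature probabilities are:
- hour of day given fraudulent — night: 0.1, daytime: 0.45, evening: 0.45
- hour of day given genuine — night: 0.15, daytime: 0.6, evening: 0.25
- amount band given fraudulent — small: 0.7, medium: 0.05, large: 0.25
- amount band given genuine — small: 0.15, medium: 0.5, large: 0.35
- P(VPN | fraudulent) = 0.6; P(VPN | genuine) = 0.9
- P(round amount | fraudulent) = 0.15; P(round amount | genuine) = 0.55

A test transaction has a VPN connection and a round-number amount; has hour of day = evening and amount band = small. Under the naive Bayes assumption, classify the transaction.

fraudulent

fraudulent: 0.7 × 0.45 × 0.7 × 0.6 × 0.15 = 0.019845
genuine: 0.3 × 0.25 × 0.15 × 0.9 × 0.55 = 0.00556875
Highest score → fraudulent.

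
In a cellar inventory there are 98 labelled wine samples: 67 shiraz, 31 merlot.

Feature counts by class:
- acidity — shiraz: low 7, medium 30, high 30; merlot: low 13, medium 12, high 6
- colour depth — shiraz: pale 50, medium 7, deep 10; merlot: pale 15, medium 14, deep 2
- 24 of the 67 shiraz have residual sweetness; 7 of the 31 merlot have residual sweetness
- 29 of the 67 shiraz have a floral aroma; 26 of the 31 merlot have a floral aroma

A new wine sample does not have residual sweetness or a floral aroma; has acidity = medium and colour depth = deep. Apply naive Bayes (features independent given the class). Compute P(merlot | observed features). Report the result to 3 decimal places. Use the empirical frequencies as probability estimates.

0.056

shiraz: (67/98) × (30/67) × (10/67) × (43/67) × (38/67) ≈ 0.0166312
merlot: (31/98) × (12/31) × (2/31) × (24/31) × (5/31) ≈ 0.000986464
P(merlot | x) = 0.000986464 / 0.017617664 ≈ 0.056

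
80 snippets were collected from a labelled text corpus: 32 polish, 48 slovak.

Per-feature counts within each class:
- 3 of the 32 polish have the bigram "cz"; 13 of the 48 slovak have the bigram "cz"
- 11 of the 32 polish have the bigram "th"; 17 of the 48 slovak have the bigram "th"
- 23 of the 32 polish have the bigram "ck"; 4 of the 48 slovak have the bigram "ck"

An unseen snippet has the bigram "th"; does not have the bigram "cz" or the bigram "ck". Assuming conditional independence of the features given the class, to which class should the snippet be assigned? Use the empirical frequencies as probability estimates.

slovak

polish: (32/80) × (29/32) × (11/32) × (9/32) = 0.03504638671875
slovak: (48/80) × (35/48) × (17/48) × (44/48) ≈ 0.142036
Highest score → slovak.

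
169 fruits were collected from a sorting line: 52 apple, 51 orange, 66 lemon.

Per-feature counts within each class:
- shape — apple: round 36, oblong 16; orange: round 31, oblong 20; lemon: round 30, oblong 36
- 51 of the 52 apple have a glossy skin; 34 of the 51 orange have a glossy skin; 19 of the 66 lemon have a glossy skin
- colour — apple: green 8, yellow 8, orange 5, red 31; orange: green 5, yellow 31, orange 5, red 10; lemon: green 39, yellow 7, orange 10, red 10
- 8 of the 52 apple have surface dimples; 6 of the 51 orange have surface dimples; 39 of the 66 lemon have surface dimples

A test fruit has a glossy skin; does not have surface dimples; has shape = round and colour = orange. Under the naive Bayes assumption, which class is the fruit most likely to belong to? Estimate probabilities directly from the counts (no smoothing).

apple: (52/169) × (36/52) × (51/52) × (5/52) × (44/52) ≈ 0.016998
orange: (51/169) × (31/51) × (34/51) × (5/51) × (45/51) ≈ 0.0105785
lemon: (66/169) × (30/66) × (19/66) × (10/66) × (27/66) ≈ 0.00316753
Highest score → apple.

apple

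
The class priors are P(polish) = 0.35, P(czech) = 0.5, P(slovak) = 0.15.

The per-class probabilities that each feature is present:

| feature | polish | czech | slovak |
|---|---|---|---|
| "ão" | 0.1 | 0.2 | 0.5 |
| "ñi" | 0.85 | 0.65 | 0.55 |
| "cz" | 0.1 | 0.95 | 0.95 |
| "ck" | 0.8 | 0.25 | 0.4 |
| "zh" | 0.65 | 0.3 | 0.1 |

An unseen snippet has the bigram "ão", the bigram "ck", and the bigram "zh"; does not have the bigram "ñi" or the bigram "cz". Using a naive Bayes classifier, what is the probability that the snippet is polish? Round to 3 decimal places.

polish: 0.35 × 0.1 × (1−0.85) × (1−0.1) × 0.8 × 0.65 = 0.002457
czech: 0.5 × 0.2 × (1−0.65) × (1−0.95) × 0.25 × 0.3 = 0.00013125
slovak: 0.15 × 0.5 × (1−0.55) × (1−0.95) × 0.4 × 0.1 = 0.0000675
P(polish | x) = 0.002457 / 0.00265575 ≈ 0.925

0.925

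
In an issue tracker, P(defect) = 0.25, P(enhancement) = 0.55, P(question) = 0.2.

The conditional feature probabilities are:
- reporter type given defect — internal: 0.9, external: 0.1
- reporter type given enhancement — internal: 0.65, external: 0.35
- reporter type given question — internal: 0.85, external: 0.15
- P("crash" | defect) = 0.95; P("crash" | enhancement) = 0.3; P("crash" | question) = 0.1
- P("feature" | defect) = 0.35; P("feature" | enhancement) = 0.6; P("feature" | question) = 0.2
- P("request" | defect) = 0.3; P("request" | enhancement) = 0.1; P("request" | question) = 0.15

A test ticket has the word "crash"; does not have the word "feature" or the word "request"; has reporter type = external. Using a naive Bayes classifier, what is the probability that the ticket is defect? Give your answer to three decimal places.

defect: 0.25 × 0.1 × 0.95 × (1−0.35) × (1−0.3) = 0.01080625
enhancement: 0.55 × 0.35 × 0.3 × (1−0.6) × (1−0.1) = 0.02079
question: 0.2 × 0.15 × 0.1 × (1−0.2) × (1−0.15) = 0.00204
P(defect | x) = 0.01080625 / 0.03363625 ≈ 0.321

0.321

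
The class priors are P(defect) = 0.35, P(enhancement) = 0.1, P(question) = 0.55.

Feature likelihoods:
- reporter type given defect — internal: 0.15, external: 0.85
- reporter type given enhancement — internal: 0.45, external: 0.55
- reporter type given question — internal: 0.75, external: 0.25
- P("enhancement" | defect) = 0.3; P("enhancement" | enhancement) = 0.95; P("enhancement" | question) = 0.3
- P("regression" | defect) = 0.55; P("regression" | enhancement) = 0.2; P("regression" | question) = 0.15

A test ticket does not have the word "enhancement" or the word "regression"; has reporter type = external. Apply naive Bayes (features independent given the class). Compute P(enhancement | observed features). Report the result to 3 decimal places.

0.012

defect: 0.35 × 0.85 × (1−0.3) × (1−0.55) = 0.0937125
enhancement: 0.1 × 0.55 × (1−0.95) × (1−0.2) = 0.0022
question: 0.55 × 0.25 × (1−0.3) × (1−0.15) = 0.0818125
P(enhancement | x) = 0.0022 / 0.177725 ≈ 0.012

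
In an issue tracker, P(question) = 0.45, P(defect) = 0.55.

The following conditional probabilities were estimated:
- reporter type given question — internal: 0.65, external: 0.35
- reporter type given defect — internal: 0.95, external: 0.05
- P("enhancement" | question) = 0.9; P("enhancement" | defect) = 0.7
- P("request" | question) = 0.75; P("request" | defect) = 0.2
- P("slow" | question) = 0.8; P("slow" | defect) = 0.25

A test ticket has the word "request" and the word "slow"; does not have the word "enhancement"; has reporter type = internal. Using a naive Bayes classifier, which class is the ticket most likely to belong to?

question

question: 0.45 × 0.65 × (1−0.9) × 0.75 × 0.8 = 0.01755
defect: 0.55 × 0.95 × (1−0.7) × 0.2 × 0.25 = 0.0078375
Highest score → question.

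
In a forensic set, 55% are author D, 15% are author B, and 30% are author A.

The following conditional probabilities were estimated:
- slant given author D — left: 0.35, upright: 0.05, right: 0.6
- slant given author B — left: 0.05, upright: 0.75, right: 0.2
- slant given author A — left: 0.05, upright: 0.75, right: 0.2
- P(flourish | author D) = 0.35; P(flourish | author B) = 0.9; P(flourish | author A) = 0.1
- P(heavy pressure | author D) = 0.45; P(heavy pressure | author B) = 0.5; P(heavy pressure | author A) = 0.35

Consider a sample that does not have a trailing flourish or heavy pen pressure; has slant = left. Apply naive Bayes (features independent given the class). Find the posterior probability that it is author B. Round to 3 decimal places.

0.005

author D: 0.55 × 0.35 × (1−0.35) × (1−0.45) = 0.06881875
author B: 0.15 × 0.05 × (1−0.9) × (1−0.5) = 0.000375
author A: 0.3 × 0.05 × (1−0.1) × (1−0.35) = 0.008775
P(author B | x) = 0.000375 / 0.07796875 ≈ 0.005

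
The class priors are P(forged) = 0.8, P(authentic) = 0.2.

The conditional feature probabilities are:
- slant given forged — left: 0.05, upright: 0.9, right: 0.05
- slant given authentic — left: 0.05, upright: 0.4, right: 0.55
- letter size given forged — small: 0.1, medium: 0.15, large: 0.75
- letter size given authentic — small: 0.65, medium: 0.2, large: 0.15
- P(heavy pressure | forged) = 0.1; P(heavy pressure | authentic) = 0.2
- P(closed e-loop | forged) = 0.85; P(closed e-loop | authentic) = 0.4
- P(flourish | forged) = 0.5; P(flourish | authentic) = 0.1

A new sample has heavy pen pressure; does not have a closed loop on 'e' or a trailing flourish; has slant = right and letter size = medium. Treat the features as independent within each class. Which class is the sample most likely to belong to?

forged: 0.8 × 0.05 × 0.15 × 0.1 × (1−0.85) × (1−0.5) = 0.000045
authentic: 0.2 × 0.55 × 0.2 × 0.2 × (1−0.4) × (1−0.1) = 0.002376
Highest score → authentic.

authentic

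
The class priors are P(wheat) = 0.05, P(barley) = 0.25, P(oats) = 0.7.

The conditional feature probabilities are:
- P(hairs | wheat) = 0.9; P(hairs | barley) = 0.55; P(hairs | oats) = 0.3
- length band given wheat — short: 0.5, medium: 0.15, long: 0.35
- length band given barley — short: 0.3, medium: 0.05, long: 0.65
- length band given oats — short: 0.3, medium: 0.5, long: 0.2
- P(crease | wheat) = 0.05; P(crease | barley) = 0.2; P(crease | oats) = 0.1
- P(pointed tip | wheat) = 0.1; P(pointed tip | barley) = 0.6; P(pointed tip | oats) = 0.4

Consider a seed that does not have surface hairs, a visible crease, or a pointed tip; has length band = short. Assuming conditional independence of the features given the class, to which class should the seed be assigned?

oats

wheat: 0.05 × (1−0.9) × 0.5 × (1−0.05) × (1−0.1) = 0.0021375
barley: 0.25 × (1−0.55) × 0.3 × (1−0.2) × (1−0.6) = 0.0108
oats: 0.7 × (1−0.3) × 0.3 × (1−0.1) × (1−0.4) = 0.07938
Highest score → oats.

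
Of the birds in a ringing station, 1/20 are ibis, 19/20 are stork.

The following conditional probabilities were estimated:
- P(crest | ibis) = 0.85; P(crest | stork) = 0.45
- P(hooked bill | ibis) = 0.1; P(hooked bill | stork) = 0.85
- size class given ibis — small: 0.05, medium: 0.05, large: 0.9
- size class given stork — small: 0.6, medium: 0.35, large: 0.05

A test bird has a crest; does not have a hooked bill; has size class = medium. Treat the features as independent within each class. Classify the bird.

stork

ibis: 0.05 × 0.85 × (1−0.1) × 0.05 = 0.0019125
stork: 0.95 × 0.45 × (1−0.85) × 0.35 = 0.02244375
Highest score → stork.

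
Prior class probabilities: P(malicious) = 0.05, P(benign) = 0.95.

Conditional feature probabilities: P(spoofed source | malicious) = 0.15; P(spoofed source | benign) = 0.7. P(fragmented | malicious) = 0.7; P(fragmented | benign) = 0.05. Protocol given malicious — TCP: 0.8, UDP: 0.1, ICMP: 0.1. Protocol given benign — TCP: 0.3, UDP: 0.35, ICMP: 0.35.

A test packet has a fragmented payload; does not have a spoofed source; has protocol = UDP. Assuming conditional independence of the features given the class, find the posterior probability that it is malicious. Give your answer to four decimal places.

0.3736

malicious: 0.05 × (1−0.15) × 0.7 × 0.1 = 0.002975
benign: 0.95 × (1−0.7) × 0.05 × 0.35 = 0.0049875
P(malicious | x) = 0.002975 / 0.0079625 ≈ 0.3736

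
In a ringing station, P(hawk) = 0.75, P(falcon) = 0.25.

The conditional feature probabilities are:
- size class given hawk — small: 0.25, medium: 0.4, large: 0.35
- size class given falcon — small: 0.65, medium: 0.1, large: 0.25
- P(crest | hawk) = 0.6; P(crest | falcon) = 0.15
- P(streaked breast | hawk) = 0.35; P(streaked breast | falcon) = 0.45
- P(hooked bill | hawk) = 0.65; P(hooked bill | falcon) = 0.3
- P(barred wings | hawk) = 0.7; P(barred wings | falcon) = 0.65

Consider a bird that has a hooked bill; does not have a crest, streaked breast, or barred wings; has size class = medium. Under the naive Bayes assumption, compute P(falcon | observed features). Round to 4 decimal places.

hawk: 0.75 × 0.4 × (1−0.6) × (1−0.35) × 0.65 × (1−0.7) = 0.01521
falcon: 0.25 × 0.1 × (1−0.15) × (1−0.45) × 0.3 × (1−0.65) = 0.0012271875
P(falcon | x) = 0.0012271875 / 0.0164371875 ≈ 0.0747

0.0747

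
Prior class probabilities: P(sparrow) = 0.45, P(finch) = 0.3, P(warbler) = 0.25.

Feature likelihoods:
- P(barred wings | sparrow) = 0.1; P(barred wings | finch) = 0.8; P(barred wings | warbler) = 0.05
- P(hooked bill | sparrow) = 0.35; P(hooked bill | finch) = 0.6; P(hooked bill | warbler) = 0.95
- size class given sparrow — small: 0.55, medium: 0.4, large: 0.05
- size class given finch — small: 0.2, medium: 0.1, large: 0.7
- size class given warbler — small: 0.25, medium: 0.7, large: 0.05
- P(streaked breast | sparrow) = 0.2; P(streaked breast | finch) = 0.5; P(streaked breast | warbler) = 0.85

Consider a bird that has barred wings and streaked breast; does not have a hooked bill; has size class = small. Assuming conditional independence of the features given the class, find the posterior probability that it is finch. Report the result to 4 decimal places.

sparrow: 0.45 × 0.1 × (1−0.35) × 0.55 × 0.2 = 0.0032175
finch: 0.3 × 0.8 × (1−0.6) × 0.2 × 0.5 = 0.0096
warbler: 0.25 × 0.05 × (1−0.95) × 0.25 × 0.85 = 0.0001328125
P(finch | x) = 0.0096 / 0.0129503125 ≈ 0.7413

0.7413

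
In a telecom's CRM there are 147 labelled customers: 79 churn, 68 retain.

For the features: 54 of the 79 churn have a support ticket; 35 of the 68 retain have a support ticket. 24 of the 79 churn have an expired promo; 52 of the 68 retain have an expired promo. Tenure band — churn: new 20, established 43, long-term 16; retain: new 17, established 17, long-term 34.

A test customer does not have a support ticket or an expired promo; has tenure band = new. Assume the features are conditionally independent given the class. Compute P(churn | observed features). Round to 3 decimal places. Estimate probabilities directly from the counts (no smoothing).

churn: (79/147) × (25/79) × (55/79) × (20/79) ≈ 0.0299751
retain: (68/147) × (33/68) × (16/68) × (17/68) ≈ 0.0132053
P(churn | x) = 0.0299751 / 0.0431804 ≈ 0.694

0.694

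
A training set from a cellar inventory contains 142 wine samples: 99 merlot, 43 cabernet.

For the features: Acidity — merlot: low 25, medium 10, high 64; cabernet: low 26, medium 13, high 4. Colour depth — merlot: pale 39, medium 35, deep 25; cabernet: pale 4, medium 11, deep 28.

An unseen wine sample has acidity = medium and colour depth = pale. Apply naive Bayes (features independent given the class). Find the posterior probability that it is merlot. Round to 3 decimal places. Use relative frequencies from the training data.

0.765

merlot: (99/142) × (10/99) × (39/99) ≈ 0.0277422
cabernet: (43/142) × (13/43) × (4/43) ≈ 0.00851621
P(merlot | x) = 0.0277422 / 0.03625841 ≈ 0.765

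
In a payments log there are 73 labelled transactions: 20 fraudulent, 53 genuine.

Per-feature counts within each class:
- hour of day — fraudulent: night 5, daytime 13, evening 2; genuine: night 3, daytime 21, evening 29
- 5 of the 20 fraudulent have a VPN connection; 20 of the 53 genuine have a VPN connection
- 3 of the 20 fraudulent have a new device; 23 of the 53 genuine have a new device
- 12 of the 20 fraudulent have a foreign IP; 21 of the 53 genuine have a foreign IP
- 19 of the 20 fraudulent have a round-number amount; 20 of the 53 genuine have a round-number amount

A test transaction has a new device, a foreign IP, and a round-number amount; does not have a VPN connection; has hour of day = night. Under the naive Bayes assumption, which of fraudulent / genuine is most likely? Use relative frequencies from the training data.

fraudulent

fraudulent: (20/73) × (5/20) × (15/20) × (3/20) × (12/20) × (19/20) ≈ 0.00439212
genuine: (53/73) × (3/53) × (33/53) × (23/53) × (21/53) × (20/53) ≈ 0.0016603
Highest score → fraudulent.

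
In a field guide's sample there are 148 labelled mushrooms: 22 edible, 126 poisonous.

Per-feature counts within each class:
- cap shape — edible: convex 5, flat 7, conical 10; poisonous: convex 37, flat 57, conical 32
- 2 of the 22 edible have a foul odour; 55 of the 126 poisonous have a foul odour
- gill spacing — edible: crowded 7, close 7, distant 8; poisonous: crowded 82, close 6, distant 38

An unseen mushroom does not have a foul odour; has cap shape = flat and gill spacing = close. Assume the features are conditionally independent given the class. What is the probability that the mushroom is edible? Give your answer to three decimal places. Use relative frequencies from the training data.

edible: (22/148) × (7/22) × (20/22) × (7/22) ≈ 0.013681
poisonous: (126/148) × (57/126) × (71/126) × (6/126) ≈ 0.0103343
P(edible | x) = 0.013681 / 0.0240153 ≈ 0.570

0.570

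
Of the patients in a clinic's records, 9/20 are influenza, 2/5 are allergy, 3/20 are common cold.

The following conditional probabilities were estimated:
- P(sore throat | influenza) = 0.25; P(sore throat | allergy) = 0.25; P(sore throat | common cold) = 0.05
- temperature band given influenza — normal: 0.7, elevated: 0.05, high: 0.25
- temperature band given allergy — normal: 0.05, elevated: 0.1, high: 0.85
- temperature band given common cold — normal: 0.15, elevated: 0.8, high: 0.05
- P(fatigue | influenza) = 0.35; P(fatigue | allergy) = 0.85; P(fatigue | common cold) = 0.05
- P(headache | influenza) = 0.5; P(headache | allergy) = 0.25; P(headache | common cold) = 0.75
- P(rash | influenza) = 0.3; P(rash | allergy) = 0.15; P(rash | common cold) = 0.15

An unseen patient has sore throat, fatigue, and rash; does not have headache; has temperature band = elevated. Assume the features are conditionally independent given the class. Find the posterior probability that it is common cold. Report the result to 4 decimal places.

0.0089

influenza: 0.45 × 0.25 × 0.05 × 0.35 × (1−0.5) × 0.3 = 0.0002953125
allergy: 0.4 × 0.25 × 0.1 × 0.85 × (1−0.25) × 0.15 = 0.00095625
common cold: 0.15 × 0.05 × 0.8 × 0.05 × (1−0.75) × 0.15 = 0.00001125
P(common cold | x) = 0.00001125 / 0.0012628125 ≈ 0.0089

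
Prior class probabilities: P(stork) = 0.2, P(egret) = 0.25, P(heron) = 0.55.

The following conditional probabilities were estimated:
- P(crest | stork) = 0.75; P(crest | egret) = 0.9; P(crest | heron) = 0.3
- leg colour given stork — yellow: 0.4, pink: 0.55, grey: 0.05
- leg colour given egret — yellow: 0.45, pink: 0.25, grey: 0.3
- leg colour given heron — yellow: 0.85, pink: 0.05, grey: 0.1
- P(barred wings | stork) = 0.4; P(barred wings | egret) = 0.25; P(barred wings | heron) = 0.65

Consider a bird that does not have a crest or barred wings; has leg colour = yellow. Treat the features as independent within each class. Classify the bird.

heron

stork: 0.2 × (1−0.75) × 0.4 × (1−0.4) = 0.012
egret: 0.25 × (1−0.9) × 0.45 × (1−0.25) = 0.0084375
heron: 0.55 × (1−0.3) × 0.85 × (1−0.65) = 0.1145375
Highest score → heron.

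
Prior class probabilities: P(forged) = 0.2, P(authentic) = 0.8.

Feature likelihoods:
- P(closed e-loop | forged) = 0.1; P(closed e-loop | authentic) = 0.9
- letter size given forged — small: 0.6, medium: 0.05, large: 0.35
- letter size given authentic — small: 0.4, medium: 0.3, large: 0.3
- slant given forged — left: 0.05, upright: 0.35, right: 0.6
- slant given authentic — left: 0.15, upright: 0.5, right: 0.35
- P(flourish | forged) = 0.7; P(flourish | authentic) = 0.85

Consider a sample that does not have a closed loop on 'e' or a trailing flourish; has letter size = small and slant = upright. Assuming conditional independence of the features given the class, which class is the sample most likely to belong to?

forged

forged: 0.2 × (1−0.1) × 0.6 × 0.35 × (1−0.7) = 0.01134
authentic: 0.8 × (1−0.9) × 0.4 × 0.5 × (1−0.85) = 0.0024
Highest score → forged.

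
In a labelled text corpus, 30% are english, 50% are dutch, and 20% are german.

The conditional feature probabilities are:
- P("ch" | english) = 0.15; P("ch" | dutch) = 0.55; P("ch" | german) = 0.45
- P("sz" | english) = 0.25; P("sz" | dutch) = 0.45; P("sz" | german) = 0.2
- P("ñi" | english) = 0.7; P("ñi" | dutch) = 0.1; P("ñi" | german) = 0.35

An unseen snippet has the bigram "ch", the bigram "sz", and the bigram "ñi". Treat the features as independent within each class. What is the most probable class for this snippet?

english: 0.3 × 0.15 × 0.25 × 0.7 = 0.007875
dutch: 0.5 × 0.55 × 0.45 × 0.1 = 0.012375
german: 0.2 × 0.45 × 0.2 × 0.35 = 0.0063
Highest score → dutch.

dutch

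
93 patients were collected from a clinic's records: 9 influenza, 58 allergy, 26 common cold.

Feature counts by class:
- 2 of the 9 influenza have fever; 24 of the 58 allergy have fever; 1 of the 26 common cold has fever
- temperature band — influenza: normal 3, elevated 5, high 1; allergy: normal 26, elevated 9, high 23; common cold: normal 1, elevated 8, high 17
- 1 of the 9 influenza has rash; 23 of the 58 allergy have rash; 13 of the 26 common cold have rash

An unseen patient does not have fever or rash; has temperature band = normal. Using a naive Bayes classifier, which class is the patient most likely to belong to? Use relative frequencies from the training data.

allergy

influenza: (9/93) × (7/9) × (3/9) × (8/9) ≈ 0.0223019
allergy: (58/93) × (34/58) × (26/58) × (35/58) ≈ 0.0988966
common cold: (26/93) × (25/26) × (1/26) × (13/26) ≈ 0.00516956
Highest score → allergy.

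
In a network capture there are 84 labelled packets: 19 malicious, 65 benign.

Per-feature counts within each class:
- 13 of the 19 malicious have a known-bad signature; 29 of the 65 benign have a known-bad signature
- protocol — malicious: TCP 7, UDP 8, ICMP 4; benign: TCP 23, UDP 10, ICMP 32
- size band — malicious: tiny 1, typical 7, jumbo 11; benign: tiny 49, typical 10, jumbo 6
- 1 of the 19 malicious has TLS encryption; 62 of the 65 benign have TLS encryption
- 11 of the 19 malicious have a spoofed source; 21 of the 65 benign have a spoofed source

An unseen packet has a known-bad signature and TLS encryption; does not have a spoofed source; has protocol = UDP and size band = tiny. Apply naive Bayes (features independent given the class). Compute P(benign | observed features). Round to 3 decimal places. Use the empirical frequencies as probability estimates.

0.997

malicious: (19/84) × (13/19) × (8/19) × (1/19) × (1/19) × (8/19) ≈ 0.0000760028
benign: (65/84) × (29/65) × (10/65) × (49/65) × (62/65) × (44/65) ≈ 0.0258527
P(benign | x) = 0.0258527 / 0.0259287028 ≈ 0.997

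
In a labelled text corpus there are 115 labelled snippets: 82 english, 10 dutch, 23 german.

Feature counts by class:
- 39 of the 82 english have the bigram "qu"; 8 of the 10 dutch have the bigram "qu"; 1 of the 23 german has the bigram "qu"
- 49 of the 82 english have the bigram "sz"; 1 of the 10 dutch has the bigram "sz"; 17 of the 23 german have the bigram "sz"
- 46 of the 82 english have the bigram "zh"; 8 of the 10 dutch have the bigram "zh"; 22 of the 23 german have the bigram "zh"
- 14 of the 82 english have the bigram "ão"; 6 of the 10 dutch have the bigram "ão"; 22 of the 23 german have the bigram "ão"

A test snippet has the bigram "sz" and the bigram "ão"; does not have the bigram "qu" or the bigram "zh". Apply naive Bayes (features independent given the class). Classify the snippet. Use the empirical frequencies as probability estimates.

english

english: (82/115) × (43/82) × (49/82) × (36/82) × (14/82) ≈ 0.0167477
dutch: (10/115) × (2/10) × (1/10) × (2/10) × (6/10) ≈ 0.000208696
german: (23/115) × (22/23) × (17/23) × (1/23) × (22/23) ≈ 0.00588048
Highest score → english.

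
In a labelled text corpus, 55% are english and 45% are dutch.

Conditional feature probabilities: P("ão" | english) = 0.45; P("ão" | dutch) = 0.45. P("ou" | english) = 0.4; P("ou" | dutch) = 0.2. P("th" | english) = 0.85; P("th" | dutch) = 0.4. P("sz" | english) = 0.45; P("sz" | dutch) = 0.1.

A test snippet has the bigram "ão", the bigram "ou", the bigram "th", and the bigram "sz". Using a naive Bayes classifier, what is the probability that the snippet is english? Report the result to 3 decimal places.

english: 0.55 × 0.45 × 0.4 × 0.85 × 0.45 = 0.0378675
dutch: 0.45 × 0.45 × 0.2 × 0.4 × 0.1 = 0.00162
P(english | x) = 0.0378675 / 0.0394875 ≈ 0.959

0.959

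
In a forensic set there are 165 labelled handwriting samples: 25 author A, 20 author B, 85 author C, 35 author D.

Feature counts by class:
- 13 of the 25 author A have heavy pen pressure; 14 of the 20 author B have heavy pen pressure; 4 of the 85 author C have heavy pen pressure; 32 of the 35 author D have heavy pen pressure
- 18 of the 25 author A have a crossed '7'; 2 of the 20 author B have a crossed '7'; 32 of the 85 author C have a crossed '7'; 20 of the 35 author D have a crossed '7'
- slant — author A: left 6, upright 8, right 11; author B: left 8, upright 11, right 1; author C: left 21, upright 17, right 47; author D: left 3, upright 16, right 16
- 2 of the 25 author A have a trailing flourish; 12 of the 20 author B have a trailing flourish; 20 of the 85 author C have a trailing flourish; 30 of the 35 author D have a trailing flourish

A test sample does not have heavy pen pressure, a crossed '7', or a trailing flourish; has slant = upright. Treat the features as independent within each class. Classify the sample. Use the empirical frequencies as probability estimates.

author A: (25/165) × (12/25) × (7/25) × (8/25) × (23/25) ≈ 0.00599505
author B: (20/165) × (6/20) × (18/20) × (11/20) × (8/20) = 0.0072
author C: (85/165) × (81/85) × (53/85) × (17/85) × (65/85) ≈ 0.0468147
author D: (35/165) × (3/35) × (15/35) × (16/35) × (5/35) ≈ 0.000508879
Highest score → author C.

author C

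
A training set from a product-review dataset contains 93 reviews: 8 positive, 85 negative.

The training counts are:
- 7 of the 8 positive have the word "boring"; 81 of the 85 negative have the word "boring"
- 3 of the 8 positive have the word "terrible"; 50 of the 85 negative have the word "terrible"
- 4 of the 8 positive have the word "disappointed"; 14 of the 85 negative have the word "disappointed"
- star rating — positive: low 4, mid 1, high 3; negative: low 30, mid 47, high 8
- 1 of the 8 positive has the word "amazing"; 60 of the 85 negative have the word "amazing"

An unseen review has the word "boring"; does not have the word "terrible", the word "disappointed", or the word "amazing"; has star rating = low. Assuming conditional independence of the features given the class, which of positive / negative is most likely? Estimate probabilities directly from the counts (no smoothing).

negative

positive: (8/93) × (7/8) × (5/8) × (4/8) × (4/8) × (7/8) ≈ 0.0102907
negative: (85/93) × (81/85) × (35/85) × (71/85) × (30/85) × (25/85) ≈ 0.0310967
Highest score → negative.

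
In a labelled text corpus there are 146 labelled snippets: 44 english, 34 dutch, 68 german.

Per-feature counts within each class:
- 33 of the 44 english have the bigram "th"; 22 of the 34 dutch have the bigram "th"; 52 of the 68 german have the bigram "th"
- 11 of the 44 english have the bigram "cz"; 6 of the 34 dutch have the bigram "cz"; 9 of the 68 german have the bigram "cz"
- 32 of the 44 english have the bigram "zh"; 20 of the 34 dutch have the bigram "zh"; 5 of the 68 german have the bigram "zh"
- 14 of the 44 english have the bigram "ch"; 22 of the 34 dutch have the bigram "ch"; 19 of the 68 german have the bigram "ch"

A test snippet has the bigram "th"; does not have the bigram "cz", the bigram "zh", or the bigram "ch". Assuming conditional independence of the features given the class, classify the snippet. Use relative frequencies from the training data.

english: (44/146) × (33/44) × (33/44) × (12/44) × (30/44) ≈ 0.0315224
dutch: (34/146) × (22/34) × (28/34) × (14/34) × (12/34) ≈ 0.0180343
german: (68/146) × (52/68) × (59/68) × (63/68) × (49/68) ≈ 0.206306
Highest score → german.

german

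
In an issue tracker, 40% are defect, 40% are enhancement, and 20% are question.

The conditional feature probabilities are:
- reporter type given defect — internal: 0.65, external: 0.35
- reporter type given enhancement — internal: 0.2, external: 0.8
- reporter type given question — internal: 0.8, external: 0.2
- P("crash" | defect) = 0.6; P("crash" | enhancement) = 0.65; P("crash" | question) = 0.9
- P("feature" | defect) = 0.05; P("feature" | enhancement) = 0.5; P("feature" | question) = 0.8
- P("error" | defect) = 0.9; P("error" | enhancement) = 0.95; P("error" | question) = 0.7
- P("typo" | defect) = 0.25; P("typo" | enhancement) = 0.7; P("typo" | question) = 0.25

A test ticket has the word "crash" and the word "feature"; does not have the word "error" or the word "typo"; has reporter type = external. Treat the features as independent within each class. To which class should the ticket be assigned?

defect: 0.4 × 0.35 × 0.6 × 0.05 × (1−0.9) × (1−0.25) = 0.000315
enhancement: 0.4 × 0.8 × 0.65 × 0.5 × (1−0.95) × (1−0.7) = 0.00156
question: 0.2 × 0.2 × 0.9 × 0.8 × (1−0.7) × (1−0.25) = 0.00648
Highest score → question.

question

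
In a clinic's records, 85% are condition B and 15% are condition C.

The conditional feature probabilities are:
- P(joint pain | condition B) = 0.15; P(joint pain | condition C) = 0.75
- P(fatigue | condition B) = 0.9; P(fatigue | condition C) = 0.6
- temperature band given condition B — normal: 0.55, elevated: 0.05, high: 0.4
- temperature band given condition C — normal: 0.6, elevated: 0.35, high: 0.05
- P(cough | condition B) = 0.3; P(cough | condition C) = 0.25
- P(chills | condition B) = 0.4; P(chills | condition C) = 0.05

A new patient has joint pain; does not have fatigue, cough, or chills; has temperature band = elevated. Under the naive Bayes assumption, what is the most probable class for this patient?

condition C

condition B: 0.85 × 0.15 × (1−0.9) × 0.05 × (1−0.3) × (1−0.4) = 0.00026775
condition C: 0.15 × 0.75 × (1−0.6) × 0.35 × (1−0.25) × (1−0.05) = 0.011221875
Highest score → condition C.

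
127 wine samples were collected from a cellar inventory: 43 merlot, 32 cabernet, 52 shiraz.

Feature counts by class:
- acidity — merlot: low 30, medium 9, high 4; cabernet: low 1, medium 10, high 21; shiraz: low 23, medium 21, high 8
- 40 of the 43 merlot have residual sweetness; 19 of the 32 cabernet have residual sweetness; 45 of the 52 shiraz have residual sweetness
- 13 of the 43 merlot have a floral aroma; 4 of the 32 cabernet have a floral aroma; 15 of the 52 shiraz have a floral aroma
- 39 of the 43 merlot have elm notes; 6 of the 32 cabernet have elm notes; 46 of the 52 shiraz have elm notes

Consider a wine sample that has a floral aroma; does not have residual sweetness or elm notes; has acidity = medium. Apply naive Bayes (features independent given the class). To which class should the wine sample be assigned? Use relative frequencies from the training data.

cabernet

merlot: (43/127) × (9/43) × (3/43) × (13/43) × (4/43) ≈ 0.000139046
cabernet: (32/127) × (10/32) × (13/32) × (4/32) × (26/32) ≈ 0.0032488
shiraz: (52/127) × (21/52) × (7/52) × (15/52) × (6/52) ≈ 0.000740877
Highest score → cabernet.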